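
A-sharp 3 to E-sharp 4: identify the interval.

P5

A to E spans five letter names (A-B-C-D-E) — that makes it a fifth of some quality.
A#3 to E#4 is 7 semitones, matching the perfect fifth exactly, so the quality is perfect.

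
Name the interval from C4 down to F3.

Descending from C4 to F3 is the same interval as ascending F3 to C4.
F to C spans five letter names (F-G-A-B-C), so the interval is some kind of fifth.
Counting semitones, F3→C4 is 7, which is the perfect fifth.

perfect fifth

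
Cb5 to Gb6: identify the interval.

perfect twelfth

C to G spans five letter names (C-D-E-F-G), plus an octave: a twelfth.
The perfect twelfth spans 19 semitones, and Cb5 to Gb6 is exactly 19 semitones — so this is a perfect twelfth.
(Equivalently, a compound perfect fifth: a perfect fifth plus an octave.)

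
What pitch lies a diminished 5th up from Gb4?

Dbb5

The fifth takes the letter from G up to D.
A diminished fifth is 6 semitones; 6 semitones up from Gb4 gives Dbb5.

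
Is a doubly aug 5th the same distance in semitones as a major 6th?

A doubly augmented fifth = 9 semitones = a major sixth; enharmonically equal.

Yes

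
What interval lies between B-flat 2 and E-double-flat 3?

B to E spans four letter names (B-C-D-E), so the interval is some kind of fourth.
Bb2 to Ebb3 spans 4 semitones — one semitone narrower than the perfect fourth (5) — giving a diminished fourth.

diminished 4th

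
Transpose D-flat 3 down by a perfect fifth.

The fifth takes the letter from D down to G.
A perfect fifth spans 7 semitones, so from Db3 the target pitch is Gb2.

G-flat 2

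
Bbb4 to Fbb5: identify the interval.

B to F spans five letter names (B-C-D-E-F): a fifth.
A perfect fifth would be 7 semitones; Bbb4 to Fbb5 is 6, one semitone narrower, so the interval is diminished.

diminished 5th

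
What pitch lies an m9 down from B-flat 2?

A 1

Counting two letter names plus an octave down from B lands on A.
A minor ninth spans 13 semitones, so from Bb2 the target pitch is A1.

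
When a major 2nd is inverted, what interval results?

minor seventh

Interval numbers invert to sum to nine: 2 + 7 = 9, so a second inverts to a seventh.
Quality inverts too: major becomes minor. That makes the inversion a minor seventh.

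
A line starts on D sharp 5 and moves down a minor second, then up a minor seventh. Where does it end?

A minor second down from D#5 is C##5.
Up a minor seventh from C##5: B#5 (10 semitones up).

B sharp 5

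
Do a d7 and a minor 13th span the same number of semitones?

No

A diminished seventh spans 9 semitones; a minor thirteenth spans 20 semitones. They differ by 11.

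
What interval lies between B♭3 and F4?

perfect fifth

B to F spans five letter names (B-C-D-E-F): a fifth.
Bb3 to F4 is 7 semitones, matching the perfect fifth exactly, so the quality is perfect.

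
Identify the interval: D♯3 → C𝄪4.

major seventh

D to C spans seven letter names (D-E-F-G-A-B-C) — that makes it a seventh of some quality.
D#3 to C##4 is 11 semitones, matching the major seventh exactly, so the quality is major.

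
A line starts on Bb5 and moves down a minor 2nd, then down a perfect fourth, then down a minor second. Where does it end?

D#5

Bb5 down a minor second → A5 (1 semitone).
A perfect fourth down from A5 is E5.
A minor second down from E5 is D#5.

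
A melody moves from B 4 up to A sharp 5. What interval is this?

major seventh

B to A spans seven letter names (B-C-D-E-F-G-A), so the interval is some kind of seventh.
The major seventh spans 11 semitones, and B4 to A#5 is exactly 11 semitones — so this is a major seventh.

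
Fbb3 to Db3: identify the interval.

Descending from Fbb3 to Db3 is the same interval as ascending Db3 to Fbb3.
D to F spans three letter names (D-E-F), so the interval is some kind of third.
Db3 to Fbb3 spans 2 semitones — two semitones narrower than the major third (4) — giving a diminished third.

diminished third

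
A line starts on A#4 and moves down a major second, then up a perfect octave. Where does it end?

Down a major second from A#4: G#4 (2 semitones down).
A perfect octave up from G#4 is G#5.

G#5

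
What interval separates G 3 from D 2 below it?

Descending from G3 to D2 is the same interval as ascending D2 to G3.
D to G spans four letter names (D-E-F-G), plus an octave, so the interval is some kind of eleventh.
D2 to G3 is 17 semitones, matching the perfect eleventh exactly, so the quality is perfect.
(Equivalently, a compound perfect fourth: a perfect fourth plus an octave.)

perfect eleventh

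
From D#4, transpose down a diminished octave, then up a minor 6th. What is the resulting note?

Down a diminished octave from D#4: D##3 (11 semitones down).
A minor sixth up from D##3 is B#3.

B#3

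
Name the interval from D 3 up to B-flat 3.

D to B spans six letter names (D-E-F-G-A-B): a sixth.
D3 to Bb3 is 8 semitones, a half step short of the major sixth (9), so this is minor.

m6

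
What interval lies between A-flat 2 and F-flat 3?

minor sixth

A to F spans six letter names (A-B-C-D-E-F): a sixth.
At 8 semitones, Ab2→Fb3 falls one short of a major sixth: minor.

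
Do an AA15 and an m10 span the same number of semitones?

No

A doubly augmented fifteenth spans 26 semitones; a minor tenth spans 15 semitones. They differ by 11.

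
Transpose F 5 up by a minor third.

The third takes the letter from F up to A.
Moving 3 semitones up from F5 (the size of a minor third) reaches Ab5.

A flat 5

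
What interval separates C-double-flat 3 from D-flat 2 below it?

Descending from Cbb3 to Db2 is the same interval as ascending Db2 to Cbb3.
D to C spans seven letter names (D-E-F-G-A-B-C), so the interval is some kind of seventh.
The major seventh is 11 semitones; here we have 9, two semitones narrower: diminished.

d7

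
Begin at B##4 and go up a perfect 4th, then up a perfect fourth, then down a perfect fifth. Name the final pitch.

B##4 up a perfect fourth → E##5 (5 semitones).
A perfect fourth up from E##5 is A##5.
A##5 down a perfect fifth → D##5 (7 semitones).

D##5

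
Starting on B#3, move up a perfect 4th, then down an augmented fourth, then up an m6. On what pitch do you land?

Up a perfect fourth from B#3: E#4 (5 semitones up).
E#4 down an augmented fourth → B3 (6 semitones).
Up a minor sixth from B3: G4 (8 semitones up).

G4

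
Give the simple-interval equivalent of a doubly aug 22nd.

Subtracting seven from the interval number removes an octave: 22 − 14 = 8.
That makes a doubly augmented twenty-second a compound doubly augmented octave — 2 octaves plus a doubly augmented octave.

doubly augmented octave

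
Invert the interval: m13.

major third

First reduce the compound minor thirteenth to its simple form, a minor sixth.
Interval numbers invert to sum to nine: 6 + 3 = 9, so a sixth inverts to a third.
And minor becomes major under inversion, so we get a major third.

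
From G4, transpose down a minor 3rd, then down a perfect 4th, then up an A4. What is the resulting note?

E#4

Down a minor third from G4: E4 (3 semitones down).
A perfect fourth down from E4 is B3.
B3 up an augmented fourth → E#4 (6 semitones).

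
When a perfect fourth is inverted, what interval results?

perfect 5th

Inverted interval numbers add to nine, so a fourth pairs with a fifth (4 + 5 = 9).
Quality inverts too: perfect stays perfect. That makes the inversion a perfect fifth.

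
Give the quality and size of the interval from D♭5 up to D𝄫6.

diminished octave

D to D is the same letter name, plus an octave: an octave.
The perfect octave is 12 semitones; here we have 11, one semitone narrower: diminished.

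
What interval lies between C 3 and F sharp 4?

C to F spans four letter names (C-D-E-F), plus an octave, so the interval is some kind of eleventh.
A perfect eleventh would be 17 semitones; C3 to F#4 is 18, one semitone wider, so the interval is augmented.
(Equivalently, a compound augmented fourth: an augmented fourth plus an octave.)

A11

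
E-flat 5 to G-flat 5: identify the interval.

minor third

E to G spans three letter names (E-F-G): a third.
A major third would be 4 semitones, but Eb5 to Gb5 is 3 — one semitone narrower, making it a minor third.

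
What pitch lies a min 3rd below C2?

Three letter names down from C: A.
A minor third is 3 semitones; 3 semitones down from C2 gives A1.

A1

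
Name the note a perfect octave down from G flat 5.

For an octave the letter name doesn't change: still G, an octave down.
A perfect octave spans 12 semitones, so from Gb5 the target pitch is Gb4.

G flat 4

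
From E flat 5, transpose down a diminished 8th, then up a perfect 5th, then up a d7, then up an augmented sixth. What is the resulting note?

Eb5 down a diminished octave → E4 (11 semitones).
A perfect fifth up from E4 is B4.
A diminished seventh up from B4 is Ab5.
An augmented sixth up from Ab5 is F#6.

F sharp 6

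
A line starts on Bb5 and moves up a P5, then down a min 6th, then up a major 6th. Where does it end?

Up a perfect fifth from Bb5: F6 (7 semitones up).
A minor sixth down from F6 is A5.
A major sixth up from A5 is F#6.

F#6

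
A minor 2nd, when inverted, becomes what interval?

major 7th

The rule of nine gives the new number: 9 − 2 = 7, so a second becomes a seventh.
The quality also flips — minor becomes major — giving a major seventh.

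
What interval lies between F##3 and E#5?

minor fourteenth

F to E spans seven letter names (F-G-A-B-C-D-E), plus an octave — that makes it a fourteenth of some quality.
At 22 semitones, F##3→E#5 falls one short of a major fourteenth: minor.
(Equivalently, a compound minor seventh: a minor seventh plus an octave.)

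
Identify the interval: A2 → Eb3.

diminished fifth

A to E spans five letter names (A-B-C-D-E) — that makes it a fifth of some quality.
A perfect fifth would be 7 semitones; A2 to Eb3 is 6, one semitone narrower, so the interval is diminished.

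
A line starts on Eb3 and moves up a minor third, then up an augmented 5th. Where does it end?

D4

A minor third up from Eb3 is Gb3.
An augmented fifth up from Gb3 is D4.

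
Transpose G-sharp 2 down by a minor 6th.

Counting six letter names down from G lands on B.
Moving 8 semitones down from G#2 (the size of a minor sixth) reaches B#1.

B-sharp 1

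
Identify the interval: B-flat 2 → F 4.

B to F spans five letter names (B-C-D-E-F), plus an octave, so the interval is some kind of twelfth.
Bb2 to F4 is 19 semitones, matching the perfect twelfth exactly, so the quality is perfect.
(Equivalently, a compound perfect fifth: a perfect fifth plus an octave.)

perfect 12th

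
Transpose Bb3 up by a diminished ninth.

The ninth's letter: B up two letter names plus an octave → C.
A diminished ninth is 12 semitones; 12 semitones up from Bb3 gives Cbb5.

Cbb5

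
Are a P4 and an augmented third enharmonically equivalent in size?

A perfect fourth = 5 semitones = an augmented third; enharmonically equal.

Yes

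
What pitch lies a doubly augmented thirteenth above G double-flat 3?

E 5

The thirteenth's letter: G up six letter names plus an octave → E.
A doubly augmented thirteenth spans 23 semitones, so from Gbb3 the target pitch is E5.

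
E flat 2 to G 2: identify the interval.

M3

E to G spans three letter names (E-F-G) — that makes it a third of some quality.
The major third spans 4 semitones, and Eb2 to G2 is exactly 4 semitones — so this is a major third.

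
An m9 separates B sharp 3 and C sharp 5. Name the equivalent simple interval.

Each octave removed subtracts seven from the number: 9 − 7 = 2.
That makes a minor ninth a compound minor second — an octave plus a minor second.

m2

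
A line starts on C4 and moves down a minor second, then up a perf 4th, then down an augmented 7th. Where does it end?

A minor second down from C4 is B3.
A perfect fourth up from B3 is E4.
E4 down an augmented seventh → Fb3 (12 semitones).

Fb3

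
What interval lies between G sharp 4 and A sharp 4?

G to A spans two letter names (G-A), so the interval is some kind of second.
The major second spans 2 semitones, and G#4 to A#4 is exactly 2 semitones — so this is a major second.

major 2nd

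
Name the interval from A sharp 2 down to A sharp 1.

perfect octave

Descending from A#2 to A#1 is the same interval as ascending A#1 to A#2.
A to A is the same letter name, plus an octave — that makes it an octave of some quality.
Counting semitones, A#1→A#2 is 12, which is the perfect octave.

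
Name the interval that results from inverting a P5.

perfect fourth

Inverted interval numbers add to nine, so a fifth pairs with a fourth (5 + 4 = 9).
The quality also flips — perfect stays perfect — giving a perfect fourth.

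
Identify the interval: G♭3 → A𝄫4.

minor ninth

G to A spans two letter names (G-A), plus an octave: a ninth.
At 13 semitones, Gb3→Abb4 falls one short of a major ninth: minor.
(Equivalently, a compound minor second: a minor second plus an octave.)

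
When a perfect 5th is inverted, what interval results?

Inverted interval numbers add to nine, so a fifth pairs with a fourth (5 + 4 = 9).
And perfect stays perfect under inversion, so we get a perfect fourth.

perfect 4th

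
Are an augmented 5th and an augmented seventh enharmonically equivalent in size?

An augmented fifth spans 8 semitones; an augmented seventh spans 12 semitones. They differ by 4.

No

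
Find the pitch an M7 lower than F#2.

The seventh takes the letter from F down to G.
Moving 11 semitones down from F#2 (the size of a major seventh) reaches G1.

G1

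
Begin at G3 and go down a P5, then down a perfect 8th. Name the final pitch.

Down a perfect fifth from G3: C3 (7 semitones down).
C3 down a perfect octave → C2 (12 semitones).

C2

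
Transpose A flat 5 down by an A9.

G double-flat 4

Two letters down from A (plus an octave) reaches G.
An augmented ninth is 15 semitones; 15 semitones down from Ab5 gives Gbb4.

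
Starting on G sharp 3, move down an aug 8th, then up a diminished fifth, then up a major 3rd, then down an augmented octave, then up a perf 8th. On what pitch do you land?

G#3 down an augmented octave → G2 (13 semitones).
A diminished fifth up from G2 is Db3.
Db3 up a major third → F3 (4 semitones).
An augmented octave down from F3 is Fb2.
A perfect octave up from Fb2 is Fb3.

F flat 3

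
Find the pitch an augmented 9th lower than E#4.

Counting two letter names plus an octave down from E lands on D.
An augmented ninth spans 15 semitones, so from E#4 the target pitch is D3.

D3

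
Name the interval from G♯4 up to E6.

minor 13th

G to E spans six letter names (G-A-B-C-D-E), plus an octave: a thirteenth.
A major thirteenth would be 21 semitones, but G#4 to E6 is 20 — one semitone narrower, making it a minor thirteenth.
(Equivalently, a compound minor sixth: a minor sixth plus an octave.)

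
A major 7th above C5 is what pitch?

The seventh takes the letter from C up to B.
A major seventh is 11 semitones; 11 semitones up from C5 gives B5.

B5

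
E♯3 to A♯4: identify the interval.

perfect eleventh

E to A spans four letter names (E-F-G-A), plus an octave — that makes it an eleventh of some quality.
E#3 to A#4 is 17 semitones, matching the perfect eleventh exactly, so the quality is perfect.
(Equivalently, a compound perfect fourth: a perfect fourth plus an octave.)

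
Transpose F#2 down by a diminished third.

Three letter names down from F: D.
A diminished third spans 2 semitones, so from F#2 the target pitch is D##2.

D##2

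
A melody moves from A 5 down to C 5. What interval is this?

Descending from A5 to C5 is the same interval as ascending C5 to A5.
C to A spans six letter names (C-D-E-F-G-A) — that makes it a sixth of some quality.
The major sixth spans 9 semitones, and C5 to A5 is exactly 9 semitones — so this is a major sixth.

major 6th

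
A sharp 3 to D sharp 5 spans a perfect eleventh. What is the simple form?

perfect fourth

Each octave removed subtracts seven from the number: 11 − 7 = 4.
Quality carries through unchanged, so the simple form is a perfect fourth.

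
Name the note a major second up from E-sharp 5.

F-double-sharp 5

Counting two letter names up from E lands on F.
A major second spans 2 semitones, so from E#5 the target pitch is F##5.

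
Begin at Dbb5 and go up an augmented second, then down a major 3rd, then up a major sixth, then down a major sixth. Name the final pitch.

Dbb5 up an augmented second → Eb5 (3 semitones).
Down a major third from Eb5: Cb5 (4 semitones down).
Cb5 up a major sixth → Ab5 (9 semitones).
Down a major sixth from Ab5: Cb5 (9 semitones down).

Cb5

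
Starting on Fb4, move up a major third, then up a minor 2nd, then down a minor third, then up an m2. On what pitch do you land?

Up a major third from Fb4: Ab4 (4 semitones up).
Ab4 up a minor second → Bbb4 (1 semitone).
Bbb4 down a minor third → Gb4 (3 semitones).
Gb4 up a minor second → Abb4 (1 semitone).

Abb4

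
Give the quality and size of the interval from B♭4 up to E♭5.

P4

B to E spans four letter names (B-C-D-E) — that makes it a fourth of some quality.
The perfect fourth spans 5 semitones, and Bb4 to Eb5 is exactly 5 semitones — so this is a perfect fourth.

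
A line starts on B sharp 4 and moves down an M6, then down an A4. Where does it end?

A 3

A major sixth down from B#4 is D#4.
D#4 down an augmented fourth → A3 (6 semitones).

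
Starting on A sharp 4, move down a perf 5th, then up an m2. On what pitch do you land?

A perfect fifth down from A#4 is D#4.
Up a minor second from D#4: E4 (1 semitone up).

E 4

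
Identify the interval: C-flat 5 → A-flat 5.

major sixth

C to A spans six letter names (C-D-E-F-G-A) — that makes it a sixth of some quality.
Cb5 to Ab5 is 9 semitones, matching the major sixth exactly, so the quality is major.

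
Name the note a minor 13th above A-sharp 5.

Counting six letter names plus an octave up from A lands on F.
Moving 20 semitones up from A#5 (the size of a minor thirteenth) reaches F#7.

F-sharp 7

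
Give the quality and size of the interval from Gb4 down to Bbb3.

Descending from Gb4 to Bbb3 is the same interval as ascending Bbb3 to Gb4.
B to G spans six letter names (B-C-D-E-F-G) — that makes it a sixth of some quality.
The major sixth spans 9 semitones, and Bbb3 to Gb4 is exactly 9 semitones — so this is a major sixth.

major sixth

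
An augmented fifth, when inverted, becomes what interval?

Inverted interval numbers add to nine, so a fifth pairs with a fourth (5 + 4 = 9).
The quality also flips — augmented becomes diminished — giving a diminished fourth.

diminished 4th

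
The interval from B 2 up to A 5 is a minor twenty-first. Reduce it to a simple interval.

m7

Take out 2 octaves (14 from the number): 21 − 14 = 7.
That makes a minor twenty-first a compound minor seventh — 2 octaves plus a minor seventh.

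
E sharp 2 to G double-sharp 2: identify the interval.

E to G spans three letter names (E-F-G) — that makes it a third of some quality.
E#2 to G##2 is 4 semitones, matching the major third exactly, so the quality is major.

major third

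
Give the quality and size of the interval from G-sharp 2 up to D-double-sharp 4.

G to D spans five letter names (G-A-B-C-D), plus an octave — that makes it a twelfth of some quality.
A perfect twelfth would be 19 semitones; G#2 to D##4 is 20, one semitone wider, so the interval is augmented.
(Equivalently, a compound augmented fifth: an augmented fifth plus an octave.)

A12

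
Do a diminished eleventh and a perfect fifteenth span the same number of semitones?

A diminished eleventh spans 16 semitones; a perfect fifteenth spans 24 semitones. They differ by 8.

No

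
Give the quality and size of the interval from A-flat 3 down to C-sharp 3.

Descending from Ab3 to C#3 is the same interval as ascending C#3 to Ab3.
C to A spans six letter names (C-D-E-F-G-A), so the interval is some kind of sixth.
The major sixth is 9 semitones; here we have 7, two semitones narrower: diminished.

diminished 6th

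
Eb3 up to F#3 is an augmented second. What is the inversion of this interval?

The rule of nine gives the new number: 9 − 2 = 7, so a second becomes a seventh.
The quality also flips — augmented becomes diminished — giving a diminished seventh.

diminished seventh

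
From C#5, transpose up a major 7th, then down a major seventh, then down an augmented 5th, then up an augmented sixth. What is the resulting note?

D#5

Up a major seventh from C#5: B#5 (11 semitones up).
A major seventh down from B#5 is C#5.
An augmented fifth down from C#5 is F4.
F4 up an augmented sixth → D#5 (10 semitones).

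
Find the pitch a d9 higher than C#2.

Db3

The ninth's letter: C up two letter names plus an octave → D.
Moving 12 semitones up from C#2 (the size of a diminished ninth) reaches Db3.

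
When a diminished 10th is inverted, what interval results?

A6

First reduce the compound diminished tenth to its simple form, a diminished third.
Interval numbers invert to sum to nine: 3 + 6 = 9, so a third inverts to a sixth.
And diminished becomes augmented under inversion, so we get an augmented sixth.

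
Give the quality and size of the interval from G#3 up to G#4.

perfect 8th

G to G is the same letter name, plus an octave, so the interval is some kind of octave.
The perfect octave spans 12 semitones, and G#3 to G#4 is exactly 12 semitones — so this is a perfect octave.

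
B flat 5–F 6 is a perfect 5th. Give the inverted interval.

Inverted interval numbers add to nine, so a fifth pairs with a fourth (5 + 4 = 9).
Quality inverts too: perfect stays perfect. That makes the inversion a perfect fourth.

P4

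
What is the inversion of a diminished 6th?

Inverted interval numbers add to nine, so a sixth pairs with a third (6 + 3 = 9).
And diminished becomes augmented under inversion, so we get an augmented third.

A3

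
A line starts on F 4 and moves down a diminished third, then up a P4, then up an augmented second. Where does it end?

A double-sharp 4

A diminished third down from F4 is D#4.
Up a perfect fourth from D#4: G#4 (5 semitones up).
Up an augmented second from G#4: A##4 (3 semitones up).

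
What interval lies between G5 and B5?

G to B spans three letter names (G-A-B) — that makes it a third of some quality.
G5 to B5 is 4 semitones, matching the major third exactly, so the quality is major.

major third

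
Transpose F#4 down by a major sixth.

Counting six letter names down from F lands on A.
A major sixth is 9 semitones; 9 semitones down from F#4 gives A3.

A3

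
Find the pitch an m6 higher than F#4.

Six letter names up from F: D.
A minor sixth is 8 semitones; 8 semitones up from F#4 gives D5.

D5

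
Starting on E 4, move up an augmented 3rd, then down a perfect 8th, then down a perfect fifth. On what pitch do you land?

An augmented third up from E4 is G##4.
G##4 down a perfect octave → G##3 (12 semitones).
A perfect fifth down from G##3 is C##3.

C double-sharp 3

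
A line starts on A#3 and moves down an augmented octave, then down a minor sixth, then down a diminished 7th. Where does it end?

D##1

An augmented octave down from A#3 is A2.
Down a minor sixth from A2: C#2 (8 semitones down).
C#2 down a diminished seventh → D##1 (9 semitones).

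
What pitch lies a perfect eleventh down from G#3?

D#2

The eleventh's letter: G down four letter names plus an octave → D.
A perfect eleventh spans 17 semitones, so from G#3 the target pitch is D#2.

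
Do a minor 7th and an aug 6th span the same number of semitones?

Both span 10 semitones: a minor seventh and an augmented sixth are the same chromatic distance.

Yes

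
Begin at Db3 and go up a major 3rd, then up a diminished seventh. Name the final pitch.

Ebb4

A major third up from Db3 is F3.
F3 up a diminished seventh → Ebb4 (9 semitones).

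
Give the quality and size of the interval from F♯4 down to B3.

P5

Descending from F#4 to B3 is the same interval as ascending B3 to F#4.
B to F spans five letter names (B-C-D-E-F), so the interval is some kind of fifth.
The perfect fifth spans 7 semitones, and B3 to F#4 is exactly 7 semitones — so this is a perfect fifth.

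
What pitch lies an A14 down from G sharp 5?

A flat 3

The fourteenth's letter: G down seven letter names plus an octave → A.
An augmented fourteenth spans 24 semitones, so from G#5 the target pitch is Ab3.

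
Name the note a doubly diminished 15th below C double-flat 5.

The letter stays C (same as the start), shifted two octaves down.
A doubly diminished fifteenth spans 22 semitones, so from Cbb5 the target pitch is C3.

C 3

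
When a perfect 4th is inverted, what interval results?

Inverted interval numbers add to nine, so a fourth pairs with a fifth (4 + 5 = 9).
And perfect stays perfect under inversion, so we get a perfect fifth.

perfect fifth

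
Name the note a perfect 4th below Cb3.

Gb2

Four letter names down from C: G.
A perfect fourth is 5 semitones; 5 semitones down from Cb3 gives Gb2.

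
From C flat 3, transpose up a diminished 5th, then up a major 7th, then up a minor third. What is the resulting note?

Cb3 up a diminished fifth → Gbb3 (6 semitones).
A major seventh up from Gbb3 is Fb4.
Up a minor third from Fb4: Abb4 (3 semitones up).

A double-flat 4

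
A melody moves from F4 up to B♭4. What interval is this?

P4

F to B spans four letter names (F-G-A-B), so the interval is some kind of fourth.
Counting semitones, F4→Bb4 is 5, which is the perfect fourth.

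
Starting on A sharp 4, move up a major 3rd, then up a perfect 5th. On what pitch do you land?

A#4 up a major third → C##5 (4 semitones).
A perfect fifth up from C##5 is G##5.

G double-sharp 5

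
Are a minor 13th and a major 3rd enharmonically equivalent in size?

No

20 semitones (minor thirteenth) vs 4 semitones (major third): not equal.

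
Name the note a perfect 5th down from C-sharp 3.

F-sharp 2

Five letter names down from C: F.
A perfect fifth is 7 semitones; 7 semitones down from C#3 gives F#2.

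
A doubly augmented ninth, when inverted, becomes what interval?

doubly diminished seventh

First reduce the compound doubly augmented ninth to its simple form, a doubly augmented second.
The rule of nine gives the new number: 9 − 2 = 7, so a second becomes a seventh.
The quality also flips — doubly augmented becomes doubly diminished — giving a doubly diminished seventh.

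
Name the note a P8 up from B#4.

B#5

An octave keeps the letter name B, an octave up from B.
Moving 12 semitones up from B#4 (the size of a perfect octave) reaches B#5.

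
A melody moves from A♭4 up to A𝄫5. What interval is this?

A to A is the same letter name, plus an octave: an octave.
A perfect octave would be 12 semitones; Ab4 to Abb5 is 11, one semitone narrower, so the interval is diminished.

d8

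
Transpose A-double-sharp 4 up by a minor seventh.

The seventh takes the letter from A up to G.
A minor seventh is 10 semitones; 10 semitones up from A##4 gives G##5.

G-double-sharp 5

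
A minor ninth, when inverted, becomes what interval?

M7

First reduce the compound minor ninth to its simple form, a minor second.
Interval numbers invert to sum to nine: 2 + 7 = 9, so a second inverts to a seventh.
The quality also flips — minor becomes major — giving a major seventh.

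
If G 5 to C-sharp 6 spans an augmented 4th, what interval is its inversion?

d5

Interval numbers invert to sum to nine: 4 + 5 = 9, so a fourth inverts to a fifth.
The quality also flips — augmented becomes diminished — giving a diminished fifth.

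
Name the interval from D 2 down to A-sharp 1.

diminished 4th

Descending from D2 to A#1 is the same interval as ascending A#1 to D2.
A to D spans four letter names (A-B-C-D) — that makes it a fourth of some quality.
A#1 to D2 spans 4 semitones — one semitone narrower than the perfect fourth (5) — giving a diminished fourth.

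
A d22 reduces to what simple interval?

d8

Take out 2 octaves (14 from the number): 22 − 14 = 8.
So a diminished twenty-second is 2 octaves plus a diminished octave. The quality is unchanged.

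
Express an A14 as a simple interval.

augmented seventh

Take out an octave (7 from the number): 14 − 7 = 7.
So an augmented fourteenth is an octave plus an augmented seventh. The quality is unchanged.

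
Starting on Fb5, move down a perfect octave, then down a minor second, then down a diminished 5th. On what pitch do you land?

A perfect octave down from Fb5 is Fb4.
Down a minor second from Fb4: Eb4 (1 semitone down).
Down a diminished fifth from Eb4: A3 (6 semitones down).

A3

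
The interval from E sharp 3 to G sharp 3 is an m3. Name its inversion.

M6

Inverted interval numbers add to nine, so a third pairs with a sixth (3 + 6 = 9).
The quality also flips — minor becomes major — giving a major sixth.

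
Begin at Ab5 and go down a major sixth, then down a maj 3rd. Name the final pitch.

Abb4

Ab5 down a major sixth → Cb5 (9 semitones).
A major third down from Cb5 is Abb4.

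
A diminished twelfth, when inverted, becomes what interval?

First reduce the compound diminished twelfth to its simple form, a diminished fifth.
Interval numbers invert to sum to nine: 5 + 4 = 9, so a fifth inverts to a fourth.
The quality also flips — diminished becomes augmented — giving an augmented fourth.

augmented 4th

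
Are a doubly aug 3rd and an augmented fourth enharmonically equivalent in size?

A doubly augmented third spans 6 semitones, and an augmented fourth also spans 6 semitones — they're enharmonic.

Yes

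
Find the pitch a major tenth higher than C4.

E5

Three letters up from C (plus an octave) reaches E.
Moving 16 semitones up from C4 (the size of a major tenth) reaches E5.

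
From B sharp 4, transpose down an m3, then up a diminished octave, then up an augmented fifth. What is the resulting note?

Down a minor third from B#4: G##4 (3 semitones down).
Up a diminished octave from G##4: G#5 (11 semitones up).
Up an augmented fifth from G#5: D##6 (8 semitones up).

D double-sharp 6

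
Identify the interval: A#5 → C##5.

Descending from A#5 to C##5 is the same interval as ascending C##5 to A#5.
C to A spans six letter names (C-D-E-F-G-A), so the interval is some kind of sixth.
A major sixth would be 9 semitones, but C##5 to A#5 is 8 — one semitone narrower, making it a minor sixth.

minor sixth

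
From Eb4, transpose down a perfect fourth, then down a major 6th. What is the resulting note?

Eb4 down a perfect fourth → Bb3 (5 semitones).
A major sixth down from Bb3 is Db3.

Db3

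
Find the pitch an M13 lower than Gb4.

Bbb2

Six letters down from G (plus an octave) reaches B.
A major thirteenth spans 21 semitones, so from Gb4 the target pitch is Bbb2.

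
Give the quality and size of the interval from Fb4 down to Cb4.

P4

Descending from Fb4 to Cb4 is the same interval as ascending Cb4 to Fb4.
C to F spans four letter names (C-D-E-F), so the interval is some kind of fourth.
Counting semitones, Cb4→Fb4 is 5, which is the perfect fourth.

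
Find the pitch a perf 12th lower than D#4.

Counting five letter names plus an octave down from D lands on G.
A perfect twelfth spans 19 semitones, so from D#4 the target pitch is G#2.

G#2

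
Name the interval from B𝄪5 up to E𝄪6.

perfect 4th

B to E spans four letter names (B-C-D-E) — that makes it a fourth of some quality.
The perfect fourth spans 5 semitones, and B##5 to E##6 is exactly 5 semitones — so this is a perfect fourth.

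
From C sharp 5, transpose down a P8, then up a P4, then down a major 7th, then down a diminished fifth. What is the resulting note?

C#5 down a perfect octave → C#4 (12 semitones).
A perfect fourth up from C#4 is F#4.
A major seventh down from F#4 is G3.
G3 down a diminished fifth → C#3 (6 semitones).

C sharp 3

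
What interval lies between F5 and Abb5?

diminished third

F to A spans three letter names (F-G-A): a third.
The major third is 4 semitones; here we have 2, two semitones narrower: diminished.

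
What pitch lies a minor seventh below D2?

The seventh takes the letter from D down to E.
A minor seventh is 10 semitones; 10 semitones down from D2 gives E1.

E1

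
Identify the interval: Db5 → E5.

D to E spans two letter names (D-E): a second.
A major second would be 2 semitones; Db5 to E5 is 3, one semitone wider, so the interval is augmented.

augmented second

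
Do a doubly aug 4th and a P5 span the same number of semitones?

Both span 7 semitones: a doubly augmented fourth and a perfect fifth are the same chromatic distance.

Yes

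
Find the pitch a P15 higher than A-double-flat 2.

A-double-flat 4

For a fifteenth the letter name doesn't change: still A, two octaves up.
Moving 24 semitones up from Abb2 (the size of a perfect fifteenth) reaches Abb4.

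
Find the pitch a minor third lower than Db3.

Bb2

Counting three letter names down from D lands on B.
A minor third spans 3 semitones, so from Db3 the target pitch is Bb2.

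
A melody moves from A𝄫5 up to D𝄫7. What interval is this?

perfect eleventh

A to D spans four letter names (A-B-C-D), plus an octave, so the interval is some kind of eleventh.
The perfect eleventh spans 17 semitones, and Abb5 to Dbb7 is exactly 17 semitones — so this is a perfect eleventh.
(Equivalently, a compound perfect fourth: a perfect fourth plus an octave.)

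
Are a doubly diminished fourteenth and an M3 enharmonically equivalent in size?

No

20 semitones (doubly diminished fourteenth) vs 4 semitones (major third): not equal.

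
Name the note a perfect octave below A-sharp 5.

For an octave the letter name doesn't change: still A, an octave down.
Moving 12 semitones down from A#5 (the size of a perfect octave) reaches A#4.

A-sharp 4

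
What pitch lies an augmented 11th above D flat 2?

G 3

The eleventh's letter: D up four letter names plus an octave → G.
An augmented eleventh is 18 semitones; 18 semitones up from Db2 gives G3.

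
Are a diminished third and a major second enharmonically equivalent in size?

A diminished third spans 2 semitones, and a major second also spans 2 semitones — they're enharmonic.

Yes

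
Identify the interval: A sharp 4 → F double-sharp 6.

A to F spans six letter names (A-B-C-D-E-F), plus an octave: a thirteenth.
A#4 to F##6 is 21 semitones, matching the major thirteenth exactly, so the quality is major.
(Equivalently, a compound major sixth: a major sixth plus an octave.)

major thirteenth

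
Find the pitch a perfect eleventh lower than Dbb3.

The eleventh's letter: D down four letter names plus an octave → A.
A perfect eleventh spans 17 semitones, so from Dbb3 the target pitch is Abb1.

Abb1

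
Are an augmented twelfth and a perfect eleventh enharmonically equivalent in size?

No

An augmented twelfth is 20 semitones but a perfect eleventh is 17 semitones — different sizes.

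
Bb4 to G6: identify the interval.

major 13th

B to G spans six letter names (B-C-D-E-F-G), plus an octave, so the interval is some kind of thirteenth.
Counting semitones, Bb4→G6 is 21, which is the major thirteenth.
(Equivalently, a compound major sixth: a major sixth plus an octave.)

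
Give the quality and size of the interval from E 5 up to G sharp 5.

major third

E to G spans three letter names (E-F-G) — that makes it a third of some quality.
E5 to G#5 is 4 semitones, matching the major third exactly, so the quality is major.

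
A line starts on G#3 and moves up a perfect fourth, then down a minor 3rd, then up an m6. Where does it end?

F#4

A perfect fourth up from G#3 is C#4.
A minor third down from C#4 is A#3.
Up a minor sixth from A#3: F#4 (8 semitones up).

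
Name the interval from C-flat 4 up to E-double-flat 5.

m10

C to E spans three letter names (C-D-E), plus an octave — that makes it a tenth of some quality.
Cb4 to Ebb5 is 15 semitones, a half step short of the major tenth (16), so this is minor.
(Equivalently, a compound minor third: a minor third plus an octave.)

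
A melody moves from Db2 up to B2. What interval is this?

augmented 6th

D to B spans six letter names (D-E-F-G-A-B), so the interval is some kind of sixth.
The major sixth is 9 semitones; here we have 10, one semitone wider: augmented.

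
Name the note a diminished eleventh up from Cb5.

The eleventh's letter: C up four letter names plus an octave → F.
Moving 16 semitones up from Cb5 (the size of a diminished eleventh) reaches Fbb6.

Fbb6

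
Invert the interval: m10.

First reduce the compound minor tenth to its simple form, a minor third.
Inverted interval numbers add to nine, so a third pairs with a sixth (3 + 6 = 9).
And minor becomes major under inversion, so we get a major sixth.

M6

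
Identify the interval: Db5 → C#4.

Descending from Db5 to C#4 is the same interval as ascending C#4 to Db5.
C to D spans two letter names (C-D), plus an octave: a ninth.
A major ninth would be 14 semitones; C#4 to Db5 is 12, two semitones narrower, so the interval is diminished.

diminished 9th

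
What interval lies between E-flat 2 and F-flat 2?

minor second

E to F spans two letter names (E-F) — that makes it a second of some quality.
A major second would be 2 semitones, but Eb2 to Fb2 is 1 — one semitone narrower, making it a minor second.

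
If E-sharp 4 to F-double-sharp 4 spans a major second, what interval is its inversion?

m7

Inverted interval numbers add to nine, so a second pairs with a seventh (2 + 7 = 9).
Quality inverts too: major becomes minor. That makes the inversion a minor seventh.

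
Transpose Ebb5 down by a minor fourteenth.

Fb3

The fourteenth's letter: E down seven letter names plus an octave → F.
Moving 22 semitones down from Ebb5 (the size of a minor fourteenth) reaches Fb3.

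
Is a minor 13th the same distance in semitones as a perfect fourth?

No

A minor thirteenth is 20 semitones but a perfect fourth is 5 semitones — different sizes.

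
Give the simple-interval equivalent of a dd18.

Subtracting seven from the interval number removes an octave: 18 − 14 = 4.
Quality carries through unchanged, so the simple form is a doubly diminished fourth.

doubly diminished fourth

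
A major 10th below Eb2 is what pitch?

Cb1

Three letters down from E (plus an octave) reaches C.
A major tenth is 16 semitones; 16 semitones down from Eb2 gives Cb1.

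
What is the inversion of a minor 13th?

First reduce the compound minor thirteenth to its simple form, a minor sixth.
The rule of nine gives the new number: 9 − 6 = 3, so a sixth becomes a third.
The quality also flips — minor becomes major — giving a major third.

major third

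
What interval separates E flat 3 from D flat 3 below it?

major second

Descending from Eb3 to Db3 is the same interval as ascending Db3 to Eb3.
D to E spans two letter names (D-E), so the interval is some kind of second.
Db3 to Eb3 is 2 semitones, matching the major second exactly, so the quality is major.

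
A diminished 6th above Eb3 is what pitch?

Counting six letter names up from E lands on C.
Moving 7 semitones up from Eb3 (the size of a diminished sixth) reaches Cbb4.

Cbb4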